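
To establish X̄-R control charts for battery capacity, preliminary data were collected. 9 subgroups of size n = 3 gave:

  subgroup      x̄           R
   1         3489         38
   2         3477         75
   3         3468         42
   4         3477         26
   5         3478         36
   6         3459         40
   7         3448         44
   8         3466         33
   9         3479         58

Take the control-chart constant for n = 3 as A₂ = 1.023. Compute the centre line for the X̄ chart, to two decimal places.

3471.22

X̄̄ = (3489 + 3477 + 3468 + 3477 + 3478 + 3459 + 3448 + 3466 + 3479) / 9 = 31241.0000 / 9 = 3471.2222
CL = X̄̄ = 3471.2222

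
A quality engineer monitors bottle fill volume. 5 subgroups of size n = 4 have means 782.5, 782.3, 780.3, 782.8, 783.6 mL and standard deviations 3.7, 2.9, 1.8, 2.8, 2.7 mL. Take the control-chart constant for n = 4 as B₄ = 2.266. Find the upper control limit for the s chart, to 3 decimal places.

s̄ = (3.7 + 2.9 + 1.8 + 2.8 + 2.7) / 5 = 2.7800
UCL_s = B₄·s̄ = 2.266 × 2.7800 = 6.2995

6.299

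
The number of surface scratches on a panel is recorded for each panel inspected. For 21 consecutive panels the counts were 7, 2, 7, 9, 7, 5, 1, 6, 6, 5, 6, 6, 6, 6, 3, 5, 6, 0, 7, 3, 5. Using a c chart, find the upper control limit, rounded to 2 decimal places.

c̄ = (7 + 2 + 7 + 9 + 7 + 5 + 1 + 6 + 6 + 5 + 6 + 6 + 6 + 6 + 3 + 5 + 6 + 0 + 7 + 3 + 5) / 21 = 108 / 21 = 5.1429
UCL = c̄ + 3√c̄ = 5.1429 + 3 × √5.1429 = 5.1429 + 3 × 2.2678 = 11.9462

11.95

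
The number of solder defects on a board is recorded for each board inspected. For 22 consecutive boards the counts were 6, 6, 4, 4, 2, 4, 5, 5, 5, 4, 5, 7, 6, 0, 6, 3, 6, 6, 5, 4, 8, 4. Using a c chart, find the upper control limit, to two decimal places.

11.33

c̄ = (6 + 6 + 4 + 4 + 2 + 4 + 5 + 5 + 5 + 4 + 5 + 7 + 6 + 0 + 6 + 3 + 6 + 6 + 5 + 4 + 8 + 4) / 22 = 105 / 22 = 4.7727
UCL = c̄ + 3√c̄ = 4.7727 + 3 × √4.7727 = 4.7727 + 3 × 2.1847 = 11.3267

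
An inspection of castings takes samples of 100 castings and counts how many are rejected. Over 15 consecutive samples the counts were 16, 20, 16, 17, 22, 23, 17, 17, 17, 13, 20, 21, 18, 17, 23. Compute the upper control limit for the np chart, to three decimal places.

30.107

p̄ = Σdᵢ / (k·n) = 277 / (15 × 100) = 0.18467
UCL = np̄ + 3·√(np̄(1−p̄)) = 18.4667 + 3 × √(18.4667×0.81533) = 18.4667 + 3 × 3.8803 = 30.1075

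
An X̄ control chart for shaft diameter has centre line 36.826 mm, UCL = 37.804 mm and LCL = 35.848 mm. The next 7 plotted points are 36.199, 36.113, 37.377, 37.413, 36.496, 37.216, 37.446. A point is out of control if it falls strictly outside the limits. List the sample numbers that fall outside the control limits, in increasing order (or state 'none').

All 7 points lie within [35.848, 37.804].

none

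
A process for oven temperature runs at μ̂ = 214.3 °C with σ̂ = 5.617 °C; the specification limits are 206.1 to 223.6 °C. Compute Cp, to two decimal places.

0.52

Cp = (USL − LSL) / (6σ̂) = (223.6 − 206.1) / (6 × 5.617) = 17.5000 / 33.7020 = 0.5193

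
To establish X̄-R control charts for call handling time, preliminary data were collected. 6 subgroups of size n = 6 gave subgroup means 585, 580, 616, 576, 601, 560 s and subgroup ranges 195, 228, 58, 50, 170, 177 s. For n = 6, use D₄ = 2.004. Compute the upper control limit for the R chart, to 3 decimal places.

293.252

R̄ = (195 + 228 + 58 + 50 + 170 + 177) / 6 = 878.0000 / 6 = 146.3333
UCL_R = D₄·R̄ = 2.004 × 146.3333 = 293.2520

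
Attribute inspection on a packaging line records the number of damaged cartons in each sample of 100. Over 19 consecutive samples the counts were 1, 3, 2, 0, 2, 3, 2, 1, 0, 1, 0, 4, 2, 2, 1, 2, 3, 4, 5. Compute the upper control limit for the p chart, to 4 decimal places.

0.0620

p̄ = Σdᵢ / (k·n) = 38 / (19 × 100) = 0.02000
UCL = p̄ + 3·√(p̄(1−p̄)/n) = 0.02000 + 3 × √(0.02000×0.98000/100) = 0.02000 + 3 × 0.01400 = 0.06200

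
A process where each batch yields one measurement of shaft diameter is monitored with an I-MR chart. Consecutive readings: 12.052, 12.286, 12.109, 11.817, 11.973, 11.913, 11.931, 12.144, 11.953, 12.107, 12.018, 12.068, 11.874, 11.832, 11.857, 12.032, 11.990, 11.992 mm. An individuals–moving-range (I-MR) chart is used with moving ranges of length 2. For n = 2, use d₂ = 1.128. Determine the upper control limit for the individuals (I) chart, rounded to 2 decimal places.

12.33

X̄ = (12.052 + 12.286 + 12.109 + 11.817 + 11.973 + 11.913 + 11.931 + 12.144 + 11.953 + 12.107 + 12.018 + 12.068 + 11.874 + 11.832 + 11.857 + 12.032 + 11.990 + 11.992) / 18 = 11.9971
Moving ranges: 0.234, 0.177, 0.292, 0.156, 0.060, 0.018, 0.213, 0.191, 0.154, 0.089, 0.050, 0.194, 0.042, 0.025, 0.175, 0.042, 0.002; M̄R̄ = 2.1140 / 17 = 0.1244
UCL = X̄ + 3·M̄R̄/d₂ = 11.9971 + 3 × 0.1244 / 1.128 = 12.3278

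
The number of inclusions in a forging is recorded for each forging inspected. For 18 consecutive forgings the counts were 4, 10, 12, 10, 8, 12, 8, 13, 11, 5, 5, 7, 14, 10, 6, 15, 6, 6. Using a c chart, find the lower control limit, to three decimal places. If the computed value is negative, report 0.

0.000

c̄ = (4 + 10 + 12 + 10 + 8 + 12 + 8 + 13 + 11 + 5 + 5 + 7 + 14 + 10 + 6 + 15 + 6 + 6) / 18 = 162 / 18 = 9.0000
LCL = c̄ − 3√c̄ = 9.0000 − 3 × 3.0000 = 0.0000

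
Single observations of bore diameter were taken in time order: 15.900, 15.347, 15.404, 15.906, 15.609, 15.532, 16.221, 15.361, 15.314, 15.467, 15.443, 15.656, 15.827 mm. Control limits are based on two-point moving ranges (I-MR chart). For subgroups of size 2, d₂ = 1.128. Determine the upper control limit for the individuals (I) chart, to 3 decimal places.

16.422

X̄ = (15.900 + 15.347 + 15.404 + 15.906 + 15.609 + 15.532 + 16.221 + 15.361 + 15.314 + 15.467 + 15.443 + 15.656 + 15.827) / 13 = 15.6144
Moving ranges: 0.553, 0.057, 0.502, 0.297, 0.077, 0.689, 0.860, 0.047, 0.153, 0.024, 0.213, 0.171; M̄R̄ = 3.6430 / 12 = 0.3036
UCL = X̄ + 3·M̄R̄/d₂ = 15.6144 + 3 × 0.3036 / 1.128 = 16.4218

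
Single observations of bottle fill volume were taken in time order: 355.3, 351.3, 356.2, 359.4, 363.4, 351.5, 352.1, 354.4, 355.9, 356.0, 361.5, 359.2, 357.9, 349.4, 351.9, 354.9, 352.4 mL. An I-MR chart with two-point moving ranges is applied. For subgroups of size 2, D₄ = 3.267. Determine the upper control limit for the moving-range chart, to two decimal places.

11.86

Moving ranges: 4.0, 4.9, 3.2, 4.0, 11.9, 0.6, 2.3, 1.5, 0.1, 5.5, 2.3, 1.3, 8.5, 2.5, 3.0, 2.5; M̄R̄ = 58.1000 / 16 = 3.6313
UCL_MR = D₄·M̄R̄ = 3.267 × 3.6313 = 11.8633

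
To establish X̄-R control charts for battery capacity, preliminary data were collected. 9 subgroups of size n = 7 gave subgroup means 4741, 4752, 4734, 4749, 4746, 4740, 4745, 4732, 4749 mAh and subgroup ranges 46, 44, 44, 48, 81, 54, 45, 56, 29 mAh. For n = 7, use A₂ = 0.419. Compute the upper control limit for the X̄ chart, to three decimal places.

4763.921

X̄̄ = (4741 + 4752 + 4734 + 4749 + 4746 + 4740 + 4745 + 4732 + 4749) / 9 = 42688.0000 / 9 = 4743.1111
R̄ = (46 + 44 + 44 + 48 + 81 + 54 + 45 + 56 + 29) / 9 = 447.0000 / 9 = 49.6667
UCL = X̄̄ + A₂·R̄ = 4743.1111 + 0.419 × 49.6667 = 4763.9214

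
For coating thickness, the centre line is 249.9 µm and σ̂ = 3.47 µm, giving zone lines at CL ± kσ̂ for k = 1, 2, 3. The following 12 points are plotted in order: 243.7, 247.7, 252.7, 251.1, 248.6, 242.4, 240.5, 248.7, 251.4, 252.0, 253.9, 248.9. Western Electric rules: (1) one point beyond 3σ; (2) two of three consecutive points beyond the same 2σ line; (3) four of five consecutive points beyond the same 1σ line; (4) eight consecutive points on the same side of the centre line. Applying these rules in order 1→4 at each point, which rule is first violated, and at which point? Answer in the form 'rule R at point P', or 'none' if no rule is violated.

rule 2 at point 7

Zone of each point (C = within 1σ̂, B = 1σ̂–2σ̂, A = 2σ̂–3σ̂, * = beyond 3σ̂; sign = side of CL): 1:-B, 2:-C, 3:+C, 4:+C, 5:-C, 6:-A, 7:-A, 8:-C, 9:+C, 10:+C, 11:+B, 12:-C
Rule 2 (two of three consecutive points beyond the same 2σ limit) is satisfied at point 7.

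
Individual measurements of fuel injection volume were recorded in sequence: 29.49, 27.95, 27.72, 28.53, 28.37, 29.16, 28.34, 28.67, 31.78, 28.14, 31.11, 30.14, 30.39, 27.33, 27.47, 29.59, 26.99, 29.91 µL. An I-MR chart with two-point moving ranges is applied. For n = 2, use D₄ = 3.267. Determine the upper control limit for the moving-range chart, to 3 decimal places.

5.085

Moving ranges: 1.54, 0.23, 0.81, 0.16, 0.79, 0.82, 0.33, 3.11, 3.64, 2.97, 0.97, 0.25, 3.06, 0.14, 2.12, 2.60, 2.92; M̄R̄ = 26.4600 / 17 = 1.5565
UCL_MR = D₄·M̄R̄ = 3.267 × 1.5565 = 5.0850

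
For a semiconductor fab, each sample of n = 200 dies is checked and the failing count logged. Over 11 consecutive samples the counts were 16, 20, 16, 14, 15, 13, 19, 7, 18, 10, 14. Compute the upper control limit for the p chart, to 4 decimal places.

p̄ = Σdᵢ / (k·n) = 162 / (11 × 200) = 0.07364
UCL = p̄ + 3·√(p̄(1−p̄)/n) = 0.07364 + 3 × √(0.07364×0.92636/200) = 0.07364 + 3 × 0.01847 = 0.12904

0.1290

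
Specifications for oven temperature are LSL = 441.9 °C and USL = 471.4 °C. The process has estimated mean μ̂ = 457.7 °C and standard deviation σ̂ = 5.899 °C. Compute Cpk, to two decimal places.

Cpu = (USL − μ̂) / (3σ̂) = (471.4 − 457.7) / (3 × 5.899) = 0.7741; Cpl = (μ̂ − LSL) / (3σ̂) = (457.7 − 441.9) / (3 × 5.899) = 0.8928; Cpk = min(Cpu, Cpl) = 0.7741

0.77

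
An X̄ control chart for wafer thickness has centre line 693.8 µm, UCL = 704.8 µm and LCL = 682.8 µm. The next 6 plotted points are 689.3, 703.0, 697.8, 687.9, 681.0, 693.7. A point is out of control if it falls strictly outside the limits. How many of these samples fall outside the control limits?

Compare each point to [682.8, 704.8]: sample 5 = 681.0 < LCL.

1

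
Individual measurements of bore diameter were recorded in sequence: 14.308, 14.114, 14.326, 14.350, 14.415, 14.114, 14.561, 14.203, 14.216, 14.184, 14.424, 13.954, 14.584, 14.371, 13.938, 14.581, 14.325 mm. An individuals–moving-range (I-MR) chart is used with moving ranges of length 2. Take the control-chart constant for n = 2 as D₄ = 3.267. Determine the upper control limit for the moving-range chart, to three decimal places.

Moving ranges: 0.194, 0.212, 0.024, 0.065, 0.301, 0.447, 0.358, 0.013, 0.032, 0.240, 0.470, 0.630, 0.213, 0.433, 0.643, 0.256; M̄R̄ = 4.5310 / 16 = 0.2832
UCL_MR = D₄·M̄R̄ = 3.267 × 0.2832 = 0.9252

0.925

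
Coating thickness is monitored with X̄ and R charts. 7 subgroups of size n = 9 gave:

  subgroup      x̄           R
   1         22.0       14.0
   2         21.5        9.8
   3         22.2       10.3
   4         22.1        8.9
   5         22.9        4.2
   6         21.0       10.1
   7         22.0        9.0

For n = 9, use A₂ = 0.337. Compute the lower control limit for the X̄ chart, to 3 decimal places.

X̄̄ = (22.0 + 21.5 + 22.2 + 22.1 + 22.9 + 21.0 + 22.0) / 7 = 153.7000 / 7 = 21.9571
R̄ = (14.0 + 9.8 + 10.3 + 8.9 + 4.2 + 10.1 + 9.0) / 7 = 66.3000 / 7 = 9.4714
LCL = X̄̄ − A₂·R̄ = 21.9571 − 0.337 × 9.4714 = 18.7653

18.765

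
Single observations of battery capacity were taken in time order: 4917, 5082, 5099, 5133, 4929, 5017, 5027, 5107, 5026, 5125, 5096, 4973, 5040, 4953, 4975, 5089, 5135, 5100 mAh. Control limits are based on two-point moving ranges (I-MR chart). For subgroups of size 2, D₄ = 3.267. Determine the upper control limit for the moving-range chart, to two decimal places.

Moving ranges: 165, 17, 34, 204, 88, 10, 80, 81, 99, 29, 123, 67, 87, 22, 114, 46, 35; M̄R̄ = 1301.0000 / 17 = 76.5294
UCL_MR = D₄·M̄R̄ = 3.267 × 76.5294 = 250.0216

250.02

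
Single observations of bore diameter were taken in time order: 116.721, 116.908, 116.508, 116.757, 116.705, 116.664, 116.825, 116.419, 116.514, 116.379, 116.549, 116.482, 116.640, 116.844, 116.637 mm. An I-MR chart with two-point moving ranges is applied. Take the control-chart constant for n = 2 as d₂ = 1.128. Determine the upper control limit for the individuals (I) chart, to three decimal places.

117.118

X̄ = (116.721 + 116.908 + 116.508 + 116.757 + 116.705 + 116.664 + 116.825 + 116.419 + 116.514 + 116.379 + 116.549 + 116.482 + 116.640 + 116.844 + 116.637) / 15 = 116.6368
Moving ranges: 0.187, 0.400, 0.249, 0.052, 0.041, 0.161, 0.406, 0.095, 0.135, 0.170, 0.067, 0.158, 0.204, 0.207; M̄R̄ = 2.5320 / 14 = 0.1809
UCL = X̄ + 3·M̄R̄/d₂ = 116.6368 + 3 × 0.1809 / 1.128 = 117.1178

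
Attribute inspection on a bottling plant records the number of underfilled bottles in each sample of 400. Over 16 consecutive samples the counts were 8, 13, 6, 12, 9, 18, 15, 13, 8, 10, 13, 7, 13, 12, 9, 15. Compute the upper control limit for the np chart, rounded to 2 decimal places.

21.26

p̄ = Σdᵢ / (k·n) = 181 / (16 × 400) = 0.02828
UCL = np̄ + 3·√(np̄(1−p̄)) = 11.3125 + 3 × √(11.3125×0.97172) = 11.3125 + 3 × 3.3155 = 21.2590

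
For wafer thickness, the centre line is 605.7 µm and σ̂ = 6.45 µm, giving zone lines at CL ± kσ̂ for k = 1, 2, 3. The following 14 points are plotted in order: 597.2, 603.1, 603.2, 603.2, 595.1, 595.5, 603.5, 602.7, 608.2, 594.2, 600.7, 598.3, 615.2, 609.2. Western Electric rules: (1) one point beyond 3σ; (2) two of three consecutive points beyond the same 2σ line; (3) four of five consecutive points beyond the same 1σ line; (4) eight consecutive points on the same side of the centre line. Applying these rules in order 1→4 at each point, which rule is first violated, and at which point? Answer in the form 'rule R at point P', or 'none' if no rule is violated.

Zone of each point (C = within 1σ̂, B = 1σ̂–2σ̂, A = 2σ̂–3σ̂, * = beyond 3σ̂; sign = side of CL): 1:-B, 2:-C, 3:-C, 4:-C, 5:-B, 6:-B, 7:-C, 8:-C, 9:+C, 10:-B, 11:-C, 12:-B, 13:+B, 14:+C
Rule 4 (eight consecutive points on the same side of the centre line) is satisfied at point 8.

rule 4 at point 8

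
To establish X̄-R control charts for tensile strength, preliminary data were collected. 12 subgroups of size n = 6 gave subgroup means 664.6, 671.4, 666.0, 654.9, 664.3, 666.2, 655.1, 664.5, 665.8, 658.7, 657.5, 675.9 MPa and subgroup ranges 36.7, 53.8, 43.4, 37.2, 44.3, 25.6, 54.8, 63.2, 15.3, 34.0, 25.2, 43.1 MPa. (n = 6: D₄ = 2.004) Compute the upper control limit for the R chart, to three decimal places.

79.592

R̄ = (36.7 + 53.8 + 43.4 + 37.2 + 44.3 + 25.6 + 54.8 + 63.2 + 15.3 + 34.0 + 25.2 + 43.1) / 12 = 476.6000 / 12 = 39.7167
UCL_R = D₄·R̄ = 2.004 × 39.7167 = 79.5922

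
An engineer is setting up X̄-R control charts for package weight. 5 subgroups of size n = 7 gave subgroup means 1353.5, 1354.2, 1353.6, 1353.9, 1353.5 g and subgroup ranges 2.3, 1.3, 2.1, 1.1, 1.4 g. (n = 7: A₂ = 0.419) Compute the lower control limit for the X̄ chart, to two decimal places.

1353.05

X̄̄ = (1353.5 + 1354.2 + 1353.6 + 1353.9 + 1353.5) / 5 = 6768.7000 / 5 = 1353.7400
R̄ = (2.3 + 1.3 + 2.1 + 1.1 + 1.4) / 5 = 8.2000 / 5 = 1.6400
LCL = X̄̄ − A₂·R̄ = 1353.7400 − 0.419 × 1.6400 = 1353.0528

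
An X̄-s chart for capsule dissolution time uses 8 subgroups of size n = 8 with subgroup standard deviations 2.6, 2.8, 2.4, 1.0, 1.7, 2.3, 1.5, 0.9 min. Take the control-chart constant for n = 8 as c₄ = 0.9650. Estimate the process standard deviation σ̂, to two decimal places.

s̄ = (2.6 + 2.8 + 2.4 + 1.0 + 1.7 + 2.3 + 1.5 + 0.9) / 8 = 1.9000
σ̂ = s̄ / c₄ = 1.9000 / 0.9650 = 1.9689

1.97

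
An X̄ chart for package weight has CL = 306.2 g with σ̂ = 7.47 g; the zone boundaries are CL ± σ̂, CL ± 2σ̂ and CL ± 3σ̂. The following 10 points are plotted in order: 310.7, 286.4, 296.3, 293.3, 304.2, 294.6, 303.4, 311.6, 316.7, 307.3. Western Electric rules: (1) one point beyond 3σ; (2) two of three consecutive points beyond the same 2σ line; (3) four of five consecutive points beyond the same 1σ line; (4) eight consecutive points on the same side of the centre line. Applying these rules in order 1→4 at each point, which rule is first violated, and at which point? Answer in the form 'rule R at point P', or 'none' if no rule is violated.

rule 3 at point 6

Zone of each point (C = within 1σ̂, B = 1σ̂–2σ̂, A = 2σ̂–3σ̂, * = beyond 3σ̂; sign = side of CL): 1:+C, 2:-A, 3:-B, 4:-B, 5:-C, 6:-B, 7:-C, 8:+C, 9:+B, 10:+C
Rule 3 (four of five consecutive points beyond the same 1σ limit) is satisfied at point 6.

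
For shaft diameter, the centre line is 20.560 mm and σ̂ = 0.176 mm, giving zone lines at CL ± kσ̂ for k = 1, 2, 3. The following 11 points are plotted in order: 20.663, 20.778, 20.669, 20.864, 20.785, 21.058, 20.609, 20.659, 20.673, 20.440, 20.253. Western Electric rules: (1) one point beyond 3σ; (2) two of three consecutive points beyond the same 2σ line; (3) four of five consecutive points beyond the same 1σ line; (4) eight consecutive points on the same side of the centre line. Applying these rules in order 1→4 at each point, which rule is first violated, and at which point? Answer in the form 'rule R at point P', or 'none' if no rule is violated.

rule 3 at point 6

Zone of each point (C = within 1σ̂, B = 1σ̂–2σ̂, A = 2σ̂–3σ̂, * = beyond 3σ̂; sign = side of CL): 1:+C, 2:+B, 3:+C, 4:+B, 5:+B, 6:+A, 7:+C, 8:+C, 9:+C, 10:-C, 11:-B
Rule 3 (four of five consecutive points beyond the same 1σ limit) is satisfied at point 6.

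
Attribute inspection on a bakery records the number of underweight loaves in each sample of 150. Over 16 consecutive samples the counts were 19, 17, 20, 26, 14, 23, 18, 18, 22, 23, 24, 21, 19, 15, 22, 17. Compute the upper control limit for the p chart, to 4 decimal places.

0.2155

p̄ = Σdᵢ / (k·n) = 318 / (16 × 150) = 0.13250
UCL = p̄ + 3·√(p̄(1−p̄)/n) = 0.13250 + 3 × √(0.13250×0.86750/150) = 0.13250 + 3 × 0.02768 = 0.21555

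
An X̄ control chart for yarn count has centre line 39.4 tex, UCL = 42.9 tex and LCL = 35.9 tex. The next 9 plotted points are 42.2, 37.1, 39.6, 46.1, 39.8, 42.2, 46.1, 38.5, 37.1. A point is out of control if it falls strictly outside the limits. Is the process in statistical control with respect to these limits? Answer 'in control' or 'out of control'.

Compare each point to [35.9, 42.9]: sample 4 = 46.1 > UCL; sample 7 = 46.1 > UCL.

out of control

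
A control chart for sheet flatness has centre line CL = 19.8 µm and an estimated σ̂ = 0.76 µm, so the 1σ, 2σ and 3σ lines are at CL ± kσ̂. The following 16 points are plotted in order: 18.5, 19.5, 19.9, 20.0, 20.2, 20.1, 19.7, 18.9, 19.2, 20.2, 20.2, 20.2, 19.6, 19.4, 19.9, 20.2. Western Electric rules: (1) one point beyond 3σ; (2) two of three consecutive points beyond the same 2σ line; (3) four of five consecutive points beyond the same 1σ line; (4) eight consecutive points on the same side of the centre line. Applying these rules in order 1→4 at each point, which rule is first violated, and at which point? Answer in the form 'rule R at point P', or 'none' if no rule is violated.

none

Zone of each point (C = within 1σ̂, B = 1σ̂–2σ̂, A = 2σ̂–3σ̂, * = beyond 3σ̂; sign = side of CL): 1:-B, 2:-C, 3:+C, 4:+C, 5:+C, 6:+C, 7:-C, 8:-B, 9:-C, 10:+C, 11:+C, 12:+C, 13:-C, 14:-C, 15:+C, 16:+C
No rule fires across all 16 points.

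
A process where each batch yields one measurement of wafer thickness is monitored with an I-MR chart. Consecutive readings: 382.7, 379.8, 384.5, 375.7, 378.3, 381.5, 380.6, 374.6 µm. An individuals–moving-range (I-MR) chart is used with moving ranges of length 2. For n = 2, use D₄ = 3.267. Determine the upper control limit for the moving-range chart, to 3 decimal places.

Moving ranges: 2.9, 4.7, 8.8, 2.6, 3.2, 0.9, 6.0; M̄R̄ = 29.1000 / 7 = 4.1571
UCL_MR = D₄·M̄R̄ = 3.267 × 4.1571 = 13.5814

13.581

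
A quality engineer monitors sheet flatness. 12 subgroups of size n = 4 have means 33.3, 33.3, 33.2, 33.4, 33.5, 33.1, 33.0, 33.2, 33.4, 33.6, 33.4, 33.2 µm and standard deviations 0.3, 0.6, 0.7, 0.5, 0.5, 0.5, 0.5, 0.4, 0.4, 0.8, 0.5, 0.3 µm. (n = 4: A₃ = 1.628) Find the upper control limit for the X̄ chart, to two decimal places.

34.11

X̄̄ = (33.3 + 33.3 + 33.2 + 33.4 + 33.5 + 33.1 + 33.0 + 33.2 + 33.4 + 33.6 + 33.4 + 33.2) / 12 = 33.3000
s̄ = (0.3 + 0.6 + 0.7 + 0.5 + 0.5 + 0.5 + 0.5 + 0.4 + 0.4 + 0.8 + 0.5 + 0.3) / 12 = 0.5000
UCL = X̄̄ + A₃·s̄ = 33.3000 + 1.628 × 0.5000 = 34.1140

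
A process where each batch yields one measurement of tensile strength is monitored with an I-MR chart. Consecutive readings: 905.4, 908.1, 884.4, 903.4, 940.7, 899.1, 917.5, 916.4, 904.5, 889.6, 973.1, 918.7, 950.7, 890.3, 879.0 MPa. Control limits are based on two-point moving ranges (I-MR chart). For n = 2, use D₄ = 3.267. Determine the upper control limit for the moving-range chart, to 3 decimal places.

Moving ranges: 2.7, 23.7, 19.0, 37.3, 41.6, 18.4, 1.1, 11.9, 14.9, 83.5, 54.4, 32.0, 60.4, 11.3; M̄R̄ = 412.2000 / 14 = 29.4429
UCL_MR = D₄·M̄R̄ = 3.267 × 29.4429 = 96.1898

96.190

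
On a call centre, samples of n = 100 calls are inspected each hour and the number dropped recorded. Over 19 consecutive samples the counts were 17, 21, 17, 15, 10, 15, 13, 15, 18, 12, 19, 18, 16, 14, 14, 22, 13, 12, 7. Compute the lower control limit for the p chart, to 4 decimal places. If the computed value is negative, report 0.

0.0440

p̄ = Σdᵢ / (k·n) = 288 / (19 × 100) = 0.15158
LCL = p̄ − 3·√(p̄(1−p̄)/n) = 0.15158 − 3 × 0.03586 = 0.04400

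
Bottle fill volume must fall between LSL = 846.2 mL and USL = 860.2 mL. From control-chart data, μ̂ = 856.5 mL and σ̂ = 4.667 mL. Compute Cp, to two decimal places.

0.50

Cp = (USL − LSL) / (6σ̂) = (860.2 − 846.2) / (6 × 4.667) = 14.0000 / 28.0020 = 0.5000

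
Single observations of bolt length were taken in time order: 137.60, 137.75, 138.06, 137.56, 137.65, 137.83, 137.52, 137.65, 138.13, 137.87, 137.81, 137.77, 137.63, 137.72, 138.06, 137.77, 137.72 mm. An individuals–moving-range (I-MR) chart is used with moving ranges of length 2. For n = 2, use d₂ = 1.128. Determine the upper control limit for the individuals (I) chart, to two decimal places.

X̄ = (137.60 + 137.75 + 138.06 + 137.56 + 137.65 + 137.83 + 137.52 + 137.65 + 138.13 + 137.87 + 137.81 + 137.77 + 137.63 + 137.72 + 138.06 + 137.77 + 137.72) / 17 = 137.7706
Moving ranges: 0.15, 0.31, 0.50, 0.09, 0.18, 0.31, 0.13, 0.48, 0.26, 0.06, 0.04, 0.14, 0.09, 0.34, 0.29, 0.05; M̄R̄ = 3.4200 / 16 = 0.2137
UCL = X̄ + 3·M̄R̄/d₂ = 137.7706 + 3 × 0.2137 / 1.128 = 138.3391

138.34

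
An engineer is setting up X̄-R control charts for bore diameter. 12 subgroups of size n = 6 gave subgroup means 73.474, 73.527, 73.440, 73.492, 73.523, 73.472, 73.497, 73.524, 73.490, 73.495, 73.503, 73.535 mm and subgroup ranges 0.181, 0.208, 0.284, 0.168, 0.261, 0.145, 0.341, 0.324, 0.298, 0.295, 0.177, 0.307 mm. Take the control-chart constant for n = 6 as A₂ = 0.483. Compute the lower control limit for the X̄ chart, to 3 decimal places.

73.377

X̄̄ = (73.474 + 73.527 + 73.440 + 73.492 + 73.523 + 73.472 + 73.497 + 73.524 + 73.490 + 73.495 + 73.503 + 73.535) / 12 = 881.9720 / 12 = 73.4977
R̄ = (0.181 + 0.208 + 0.284 + 0.168 + 0.261 + 0.145 + 0.341 + 0.324 + 0.298 + 0.295 + 0.177 + 0.307) / 12 = 2.9890 / 12 = 0.2491
LCL = X̄̄ − A₂·R̄ = 73.4977 − 0.483 × 0.2491 = 73.3774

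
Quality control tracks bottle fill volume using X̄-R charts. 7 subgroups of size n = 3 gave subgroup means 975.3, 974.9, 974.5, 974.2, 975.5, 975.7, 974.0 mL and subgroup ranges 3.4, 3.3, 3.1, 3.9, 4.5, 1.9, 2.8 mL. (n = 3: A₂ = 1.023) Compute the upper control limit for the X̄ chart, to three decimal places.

X̄̄ = (975.3 + 974.9 + 974.5 + 974.2 + 975.5 + 975.7 + 974.0) / 7 = 6824.1000 / 7 = 974.8714
R̄ = (3.4 + 3.3 + 3.1 + 3.9 + 4.5 + 1.9 + 2.8) / 7 = 22.9000 / 7 = 3.2714
UCL = X̄̄ + A₂·R̄ = 974.8714 + 1.023 × 3.2714 = 978.2181

978.218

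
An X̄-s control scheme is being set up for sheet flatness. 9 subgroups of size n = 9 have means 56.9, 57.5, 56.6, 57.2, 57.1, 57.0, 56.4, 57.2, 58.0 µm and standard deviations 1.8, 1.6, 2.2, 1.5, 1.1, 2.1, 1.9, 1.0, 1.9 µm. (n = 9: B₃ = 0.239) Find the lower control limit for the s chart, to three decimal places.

0.401

s̄ = (1.8 + 1.6 + 2.2 + 1.5 + 1.1 + 2.1 + 1.9 + 1.0 + 1.9) / 9 = 1.6778
LCL_s = B₃·s̄ = 0.239 × 1.6778 = 0.4010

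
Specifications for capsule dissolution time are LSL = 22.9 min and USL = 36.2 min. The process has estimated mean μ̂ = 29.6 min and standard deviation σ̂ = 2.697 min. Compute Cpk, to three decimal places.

0.816

Cpu = (USL − μ̂) / (3σ̂) = (36.2 − 29.6) / (3 × 2.697) = 0.8157; Cpl = (μ̂ − LSL) / (3σ̂) = (29.6 − 22.9) / (3 × 2.697) = 0.8281; Cpk = min(Cpu, Cpl) = 0.8157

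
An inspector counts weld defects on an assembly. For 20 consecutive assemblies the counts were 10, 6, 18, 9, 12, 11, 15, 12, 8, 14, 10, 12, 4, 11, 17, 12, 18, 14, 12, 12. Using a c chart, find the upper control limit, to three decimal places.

c̄ = (10 + 6 + 18 + 9 + 12 + 11 + 15 + 12 + 8 + 14 + 10 + 12 + 4 + 11 + 17 + 12 + 18 + 14 + 12 + 12) / 20 = 237 / 20 = 11.8500
UCL = c̄ + 3√c̄ = 11.8500 + 3 × √11.8500 = 11.8500 + 3 × 3.4424 = 22.1771

22.177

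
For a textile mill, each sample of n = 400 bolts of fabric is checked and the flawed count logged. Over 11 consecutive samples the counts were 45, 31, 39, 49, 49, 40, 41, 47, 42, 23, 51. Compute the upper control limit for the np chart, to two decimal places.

p̄ = Σdᵢ / (k·n) = 457 / (11 × 400) = 0.10386
UCL = np̄ + 3·√(np̄(1−p̄)) = 41.5455 + 3 × √(41.5455×0.89614) = 41.5455 + 3 × 6.1017 = 59.8505

59.85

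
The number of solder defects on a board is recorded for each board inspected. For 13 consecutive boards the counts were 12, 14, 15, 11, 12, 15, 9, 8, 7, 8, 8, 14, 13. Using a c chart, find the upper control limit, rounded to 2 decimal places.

c̄ = (12 + 14 + 15 + 11 + 12 + 15 + 9 + 8 + 7 + 8 + 8 + 14 + 13) / 13 = 146 / 13 = 11.2308
UCL = c̄ + 3√c̄ = 11.2308 + 3 × √11.2308 = 11.2308 + 3 × 3.3512 = 21.2845

21.28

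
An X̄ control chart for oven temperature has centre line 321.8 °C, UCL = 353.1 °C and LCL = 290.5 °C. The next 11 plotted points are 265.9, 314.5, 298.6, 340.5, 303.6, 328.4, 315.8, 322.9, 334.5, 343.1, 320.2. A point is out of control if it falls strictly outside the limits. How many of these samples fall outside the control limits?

Compare each point to [290.5, 353.1]: sample 1 = 265.9 < LCL.

1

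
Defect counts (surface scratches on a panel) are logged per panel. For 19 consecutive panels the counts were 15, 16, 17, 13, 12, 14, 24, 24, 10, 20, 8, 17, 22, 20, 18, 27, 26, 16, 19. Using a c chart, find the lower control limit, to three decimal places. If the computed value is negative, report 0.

c̄ = (15 + 16 + 17 + 13 + 12 + 14 + 24 + 24 + 10 + 20 + 8 + 17 + 22 + 20 + 18 + 27 + 26 + 16 + 19) / 19 = 338 / 19 = 17.7895
LCL = c̄ − 3√c̄ = 17.7895 − 3 × 4.2178 = 5.1362

5.136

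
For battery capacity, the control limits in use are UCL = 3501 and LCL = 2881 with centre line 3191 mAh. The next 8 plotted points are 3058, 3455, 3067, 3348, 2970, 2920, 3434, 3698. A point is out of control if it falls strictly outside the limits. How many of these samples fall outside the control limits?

1

Compare each point to [2881, 3501]: sample 8 = 3698 > UCL.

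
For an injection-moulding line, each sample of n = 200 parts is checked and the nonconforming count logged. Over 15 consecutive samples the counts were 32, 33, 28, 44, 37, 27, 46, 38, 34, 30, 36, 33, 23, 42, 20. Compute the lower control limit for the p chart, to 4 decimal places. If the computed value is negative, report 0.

p̄ = Σdᵢ / (k·n) = 503 / (15 × 200) = 0.16767
LCL = p̄ − 3·√(p̄(1−p̄)/n) = 0.16767 − 3 × 0.02642 = 0.08842

0.0884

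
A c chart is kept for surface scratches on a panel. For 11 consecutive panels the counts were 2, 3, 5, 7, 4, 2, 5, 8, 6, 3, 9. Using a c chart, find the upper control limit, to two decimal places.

11.56

c̄ = (2 + 3 + 5 + 7 + 4 + 2 + 5 + 8 + 6 + 3 + 9) / 11 = 54 / 11 = 4.9091
UCL = c̄ + 3√c̄ = 4.9091 + 3 × √4.9091 = 4.9091 + 3 × 2.2156 = 11.5560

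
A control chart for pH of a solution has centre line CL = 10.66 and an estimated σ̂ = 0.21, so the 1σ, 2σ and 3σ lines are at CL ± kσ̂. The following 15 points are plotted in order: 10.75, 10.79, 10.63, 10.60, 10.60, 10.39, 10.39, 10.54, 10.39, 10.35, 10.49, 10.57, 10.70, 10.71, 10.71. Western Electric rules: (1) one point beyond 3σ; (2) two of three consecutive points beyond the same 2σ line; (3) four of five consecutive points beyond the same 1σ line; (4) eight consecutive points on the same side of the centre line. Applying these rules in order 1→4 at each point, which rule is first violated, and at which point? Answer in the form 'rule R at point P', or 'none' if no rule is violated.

rule 3 at point 10

Zone of each point (C = within 1σ̂, B = 1σ̂–2σ̂, A = 2σ̂–3σ̂, * = beyond 3σ̂; sign = side of CL): 1:+C, 2:+C, 3:-C, 4:-C, 5:-C, 6:-B, 7:-B, 8:-C, 9:-B, 10:-B, 11:-C, 12:-C, 13:+C, 14:+C, 15:+C
Rule 3 (four of five consecutive points beyond the same 1σ limit) is satisfied at point 10.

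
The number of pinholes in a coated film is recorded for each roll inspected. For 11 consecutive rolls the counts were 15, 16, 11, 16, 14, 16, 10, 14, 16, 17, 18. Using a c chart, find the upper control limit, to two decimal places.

26.37

c̄ = (15 + 16 + 11 + 16 + 14 + 16 + 10 + 14 + 16 + 17 + 18) / 11 = 163 / 11 = 14.8182
UCL = c̄ + 3√c̄ = 14.8182 + 3 × √14.8182 = 14.8182 + 3 × 3.8494 = 26.3665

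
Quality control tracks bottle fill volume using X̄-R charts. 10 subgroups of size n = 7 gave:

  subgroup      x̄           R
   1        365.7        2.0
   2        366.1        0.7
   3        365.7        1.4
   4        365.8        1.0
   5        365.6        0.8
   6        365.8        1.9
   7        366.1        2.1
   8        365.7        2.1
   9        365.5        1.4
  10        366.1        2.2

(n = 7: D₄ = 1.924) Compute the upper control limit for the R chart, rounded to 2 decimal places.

3.00

R̄ = (2.0 + 0.7 + 1.4 + 1.0 + 0.8 + 1.9 + 2.1 + 2.1 + 1.4 + 2.2) / 10 = 15.6000 / 10 = 1.5600
UCL_R = D₄·R̄ = 1.924 × 1.5600 = 3.0014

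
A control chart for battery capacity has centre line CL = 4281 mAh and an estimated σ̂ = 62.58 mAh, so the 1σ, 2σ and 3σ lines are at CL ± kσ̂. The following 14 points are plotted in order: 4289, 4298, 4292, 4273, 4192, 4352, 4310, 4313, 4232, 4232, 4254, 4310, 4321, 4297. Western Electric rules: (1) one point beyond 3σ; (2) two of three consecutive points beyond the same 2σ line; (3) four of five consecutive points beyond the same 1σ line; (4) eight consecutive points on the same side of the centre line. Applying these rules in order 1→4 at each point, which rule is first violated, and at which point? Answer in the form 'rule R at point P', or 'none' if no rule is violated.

Zone of each point (C = within 1σ̂, B = 1σ̂–2σ̂, A = 2σ̂–3σ̂, * = beyond 3σ̂; sign = side of CL): 1:+C, 2:+C, 3:+C, 4:-C, 5:-B, 6:+B, 7:+C, 8:+C, 9:-C, 10:-C, 11:-C, 12:+C, 13:+C, 14:+C
No rule fires across all 14 points.

none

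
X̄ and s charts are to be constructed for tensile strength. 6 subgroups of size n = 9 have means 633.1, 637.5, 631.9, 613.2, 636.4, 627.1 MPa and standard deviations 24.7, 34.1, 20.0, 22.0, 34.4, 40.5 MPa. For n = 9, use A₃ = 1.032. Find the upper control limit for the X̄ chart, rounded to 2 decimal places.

X̄̄ = (633.1 + 637.5 + 631.9 + 613.2 + 636.4 + 627.1) / 6 = 629.8667
s̄ = (24.7 + 34.1 + 20.0 + 22.0 + 34.4 + 40.5) / 6 = 29.2833
UCL = X̄̄ + A₃·s̄ = 629.8667 + 1.032 × 29.2833 = 660.0871

660.09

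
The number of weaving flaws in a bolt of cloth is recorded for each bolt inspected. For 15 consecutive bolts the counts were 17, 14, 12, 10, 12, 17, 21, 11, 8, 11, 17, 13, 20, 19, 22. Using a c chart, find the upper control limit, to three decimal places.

26.526

c̄ = (17 + 14 + 12 + 10 + 12 + 17 + 21 + 11 + 8 + 11 + 17 + 13 + 20 + 19 + 22) / 15 = 224 / 15 = 14.9333
UCL = c̄ + 3√c̄ = 14.9333 + 3 × √14.9333 = 14.9333 + 3 × 3.8644 = 26.5264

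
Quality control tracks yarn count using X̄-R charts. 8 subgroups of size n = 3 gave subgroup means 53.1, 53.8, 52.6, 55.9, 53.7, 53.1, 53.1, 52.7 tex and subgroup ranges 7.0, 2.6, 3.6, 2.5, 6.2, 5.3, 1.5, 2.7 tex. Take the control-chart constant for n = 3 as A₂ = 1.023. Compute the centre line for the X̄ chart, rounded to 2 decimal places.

53.50

X̄̄ = (53.1 + 53.8 + 52.6 + 55.9 + 53.7 + 53.1 + 53.1 + 52.7) / 8 = 428.0000 / 8 = 53.5000
CL = X̄̄ = 53.5000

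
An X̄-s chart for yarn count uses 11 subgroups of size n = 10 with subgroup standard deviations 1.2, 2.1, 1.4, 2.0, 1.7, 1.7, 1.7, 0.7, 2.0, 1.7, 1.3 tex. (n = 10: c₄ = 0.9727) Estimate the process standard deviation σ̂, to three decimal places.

s̄ = (1.2 + 2.1 + 1.4 + 2.0 + 1.7 + 1.7 + 1.7 + 0.7 + 2.0 + 1.7 + 1.3) / 11 = 1.5909
σ̂ = s̄ / c₄ = 1.5909 / 0.9727 = 1.6356

1.636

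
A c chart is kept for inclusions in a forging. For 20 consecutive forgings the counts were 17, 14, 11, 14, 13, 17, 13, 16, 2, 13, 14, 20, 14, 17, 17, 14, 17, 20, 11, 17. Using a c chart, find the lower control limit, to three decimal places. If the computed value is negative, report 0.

3.107

c̄ = (17 + 14 + 11 + 14 + 13 + 17 + 13 + 16 + 2 + 13 + 14 + 20 + 14 + 17 + 17 + 14 + 17 + 20 + 11 + 17) / 20 = 291 / 20 = 14.5500
LCL = c̄ − 3√c̄ = 14.5500 − 3 × 3.8144 = 3.1067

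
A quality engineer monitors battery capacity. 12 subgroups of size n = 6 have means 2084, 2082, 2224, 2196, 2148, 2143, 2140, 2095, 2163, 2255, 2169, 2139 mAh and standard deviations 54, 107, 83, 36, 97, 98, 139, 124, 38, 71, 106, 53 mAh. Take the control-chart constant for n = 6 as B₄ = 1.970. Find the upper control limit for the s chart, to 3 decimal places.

165.152

s̄ = (54 + 107 + 83 + 36 + 97 + 98 + 139 + 124 + 38 + 71 + 106 + 53) / 12 = 83.8333
UCL_s = B₄·s̄ = 1.970 × 83.8333 = 165.1517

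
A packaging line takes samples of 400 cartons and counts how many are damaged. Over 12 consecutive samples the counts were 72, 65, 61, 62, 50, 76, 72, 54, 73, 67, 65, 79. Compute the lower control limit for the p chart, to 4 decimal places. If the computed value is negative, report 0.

p̄ = Σdᵢ / (k·n) = 796 / (12 × 400) = 0.16583
LCL = p̄ − 3·√(p̄(1−p̄)/n) = 0.16583 − 3 × 0.01860 = 0.11004

0.1100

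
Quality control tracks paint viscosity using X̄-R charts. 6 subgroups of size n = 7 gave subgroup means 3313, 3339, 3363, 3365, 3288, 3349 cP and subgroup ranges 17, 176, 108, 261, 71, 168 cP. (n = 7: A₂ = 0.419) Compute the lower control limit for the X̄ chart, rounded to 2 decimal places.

X̄̄ = (3313 + 3339 + 3363 + 3365 + 3288 + 3349) / 6 = 20017.0000 / 6 = 3336.1667
R̄ = (17 + 176 + 108 + 261 + 71 + 168) / 6 = 801.0000 / 6 = 133.5000
LCL = X̄̄ − A₂·R̄ = 3336.1667 − 0.419 × 133.5000 = 3280.2302

3280.23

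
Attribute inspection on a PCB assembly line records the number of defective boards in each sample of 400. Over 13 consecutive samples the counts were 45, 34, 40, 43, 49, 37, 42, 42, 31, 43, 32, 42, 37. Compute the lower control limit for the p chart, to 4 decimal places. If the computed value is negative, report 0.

p̄ = Σdᵢ / (k·n) = 517 / (13 × 400) = 0.09942
LCL = p̄ − 3·√(p̄(1−p̄)/n) = 0.09942 − 3 × 0.01496 = 0.05454

0.0545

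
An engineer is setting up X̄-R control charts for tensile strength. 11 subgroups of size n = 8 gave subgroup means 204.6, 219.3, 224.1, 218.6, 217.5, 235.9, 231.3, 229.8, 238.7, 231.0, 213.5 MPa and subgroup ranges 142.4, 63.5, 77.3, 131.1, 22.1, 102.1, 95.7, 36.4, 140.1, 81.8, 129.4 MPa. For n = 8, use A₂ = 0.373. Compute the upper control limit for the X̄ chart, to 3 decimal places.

258.679

X̄̄ = (204.6 + 219.3 + 224.1 + 218.6 + 217.5 + 235.9 + 231.3 + 229.8 + 238.7 + 231.0 + 213.5) / 11 = 2464.3000 / 11 = 224.0273
R̄ = (142.4 + 63.5 + 77.3 + 131.1 + 22.1 + 102.1 + 95.7 + 36.4 + 140.1 + 81.8 + 129.4) / 11 = 1021.9000 / 11 = 92.9000
UCL = X̄̄ + A₂·R̄ = 224.0273 + 0.373 × 92.9000 = 258.6790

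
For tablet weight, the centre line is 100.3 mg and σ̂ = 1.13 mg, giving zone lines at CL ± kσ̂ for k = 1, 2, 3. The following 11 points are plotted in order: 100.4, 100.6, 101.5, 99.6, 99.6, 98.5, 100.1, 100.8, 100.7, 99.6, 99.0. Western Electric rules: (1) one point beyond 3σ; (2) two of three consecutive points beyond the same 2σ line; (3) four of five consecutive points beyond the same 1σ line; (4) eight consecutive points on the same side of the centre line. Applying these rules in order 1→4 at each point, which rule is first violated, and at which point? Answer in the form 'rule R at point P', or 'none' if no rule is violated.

none

Zone of each point (C = within 1σ̂, B = 1σ̂–2σ̂, A = 2σ̂–3σ̂, * = beyond 3σ̂; sign = side of CL): 1:+C, 2:+C, 3:+B, 4:-C, 5:-C, 6:-B, 7:-C, 8:+C, 9:+C, 10:-C, 11:-B
No rule fires across all 11 points.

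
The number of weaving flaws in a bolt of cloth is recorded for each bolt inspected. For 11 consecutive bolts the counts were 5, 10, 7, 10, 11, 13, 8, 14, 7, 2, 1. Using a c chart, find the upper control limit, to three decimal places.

16.485

c̄ = (5 + 10 + 7 + 10 + 11 + 13 + 8 + 14 + 7 + 2 + 1) / 11 = 88 / 11 = 8.0000
UCL = c̄ + 3√c̄ = 8.0000 + 3 × √8.0000 = 8.0000 + 3 × 2.8284 = 16.4853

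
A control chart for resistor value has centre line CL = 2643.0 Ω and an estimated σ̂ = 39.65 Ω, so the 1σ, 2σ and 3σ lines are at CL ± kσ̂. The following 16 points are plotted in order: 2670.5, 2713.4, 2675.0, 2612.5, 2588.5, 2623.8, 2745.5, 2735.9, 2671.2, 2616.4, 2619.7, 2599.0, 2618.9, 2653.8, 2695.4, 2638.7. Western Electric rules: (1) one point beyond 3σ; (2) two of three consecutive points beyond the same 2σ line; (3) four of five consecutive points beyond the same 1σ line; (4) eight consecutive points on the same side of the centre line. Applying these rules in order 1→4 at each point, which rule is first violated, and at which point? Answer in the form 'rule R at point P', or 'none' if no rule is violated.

Zone of each point (C = within 1σ̂, B = 1σ̂–2σ̂, A = 2σ̂–3σ̂, * = beyond 3σ̂; sign = side of CL): 1:+C, 2:+B, 3:+C, 4:-C, 5:-B, 6:-C, 7:+A, 8:+A, 9:+C, 10:-C, 11:-C, 12:-B, 13:-C, 14:+C, 15:+B, 16:-C
Rule 2 (two of three consecutive points beyond the same 2σ limit) is satisfied at point 8.

rule 2 at point 8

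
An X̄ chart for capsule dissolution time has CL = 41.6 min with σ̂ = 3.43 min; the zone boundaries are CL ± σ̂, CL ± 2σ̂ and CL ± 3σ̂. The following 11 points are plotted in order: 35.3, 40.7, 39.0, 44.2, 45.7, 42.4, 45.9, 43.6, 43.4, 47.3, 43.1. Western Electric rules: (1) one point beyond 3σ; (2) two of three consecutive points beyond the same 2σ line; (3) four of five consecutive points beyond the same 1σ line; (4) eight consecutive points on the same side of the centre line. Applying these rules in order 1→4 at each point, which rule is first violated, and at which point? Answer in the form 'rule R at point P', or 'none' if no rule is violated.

rule 4 at point 11

Zone of each point (C = within 1σ̂, B = 1σ̂–2σ̂, A = 2σ̂–3σ̂, * = beyond 3σ̂; sign = side of CL): 1:-B, 2:-C, 3:-C, 4:+C, 5:+B, 6:+C, 7:+B, 8:+C, 9:+C, 10:+B, 11:+C
Rule 4 (eight consecutive points on the same side of the centre line) is satisfied at point 11.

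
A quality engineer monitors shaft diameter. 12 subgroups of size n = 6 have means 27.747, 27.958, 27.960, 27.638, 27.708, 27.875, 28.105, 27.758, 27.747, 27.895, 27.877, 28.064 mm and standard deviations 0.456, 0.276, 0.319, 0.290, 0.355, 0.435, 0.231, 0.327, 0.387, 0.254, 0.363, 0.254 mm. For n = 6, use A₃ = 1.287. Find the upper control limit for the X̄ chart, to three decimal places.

28.284

X̄̄ = (27.747 + 27.958 + 27.960 + 27.638 + 27.708 + 27.875 + 28.105 + 27.758 + 27.747 + 27.895 + 27.877 + 28.064) / 12 = 27.8610
s̄ = (0.456 + 0.276 + 0.319 + 0.290 + 0.355 + 0.435 + 0.231 + 0.327 + 0.387 + 0.254 + 0.363 + 0.254) / 12 = 0.3289
UCL = X̄̄ + A₃·s̄ = 27.8610 + 1.287 × 0.3289 = 28.2843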